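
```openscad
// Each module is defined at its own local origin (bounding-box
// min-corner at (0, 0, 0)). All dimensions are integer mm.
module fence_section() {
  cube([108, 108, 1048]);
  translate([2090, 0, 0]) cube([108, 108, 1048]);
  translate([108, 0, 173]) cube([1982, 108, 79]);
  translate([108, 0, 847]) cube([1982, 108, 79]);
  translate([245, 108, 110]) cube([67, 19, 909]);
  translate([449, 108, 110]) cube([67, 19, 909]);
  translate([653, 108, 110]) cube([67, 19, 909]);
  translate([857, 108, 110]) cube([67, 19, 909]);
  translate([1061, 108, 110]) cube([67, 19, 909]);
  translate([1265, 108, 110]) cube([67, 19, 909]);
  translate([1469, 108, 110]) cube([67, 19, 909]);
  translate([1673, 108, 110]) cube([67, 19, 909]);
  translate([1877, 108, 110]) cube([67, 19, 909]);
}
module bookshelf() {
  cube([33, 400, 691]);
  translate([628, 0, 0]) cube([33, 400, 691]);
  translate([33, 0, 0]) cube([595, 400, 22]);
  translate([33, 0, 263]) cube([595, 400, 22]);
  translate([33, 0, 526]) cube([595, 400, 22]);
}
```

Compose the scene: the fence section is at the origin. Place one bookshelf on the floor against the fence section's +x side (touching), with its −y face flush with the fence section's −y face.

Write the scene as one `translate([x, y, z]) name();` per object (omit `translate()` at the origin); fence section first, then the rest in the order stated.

fence_section();
translate([2198, 0, 0]) bookshelf();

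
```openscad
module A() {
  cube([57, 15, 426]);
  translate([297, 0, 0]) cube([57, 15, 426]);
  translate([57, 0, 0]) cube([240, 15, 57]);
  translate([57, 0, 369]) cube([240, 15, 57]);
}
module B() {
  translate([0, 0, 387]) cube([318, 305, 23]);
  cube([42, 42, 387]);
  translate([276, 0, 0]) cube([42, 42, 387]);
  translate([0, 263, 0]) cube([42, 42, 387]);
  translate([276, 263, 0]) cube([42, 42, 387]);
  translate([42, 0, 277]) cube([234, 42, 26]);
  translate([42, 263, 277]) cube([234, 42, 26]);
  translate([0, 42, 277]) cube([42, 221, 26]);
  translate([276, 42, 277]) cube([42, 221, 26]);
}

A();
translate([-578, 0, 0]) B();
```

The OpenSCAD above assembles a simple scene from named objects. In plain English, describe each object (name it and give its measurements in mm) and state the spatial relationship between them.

A is a rectangular picture frame lying in the x–z plane (depth along y). The opening is 240 mm wide (x) by 312 mm tall (z), surrounded by a border 57 mm wide on all four sides. The frame is 15 mm deep and is made of two full-height vertical stiles with two horizontal rails fitted between them.

B is a four-legged stool. The seat is 318×305 mm, 23 mm thick, top at z = 410 mm. It stands on four square legs, each 42×42 mm in cross-section, from z = 0 to the seat underside, each flush with a corner of the seat. Four stretchers, 42 mm wide and 26 mm tall, connect adjacent legs with their undersides at z = 277 mm, each running between the inner faces of the legs it joins and aligned with the legs' outer faces on the other axis.

The stool is on the floor beside the picture frame on its −x side.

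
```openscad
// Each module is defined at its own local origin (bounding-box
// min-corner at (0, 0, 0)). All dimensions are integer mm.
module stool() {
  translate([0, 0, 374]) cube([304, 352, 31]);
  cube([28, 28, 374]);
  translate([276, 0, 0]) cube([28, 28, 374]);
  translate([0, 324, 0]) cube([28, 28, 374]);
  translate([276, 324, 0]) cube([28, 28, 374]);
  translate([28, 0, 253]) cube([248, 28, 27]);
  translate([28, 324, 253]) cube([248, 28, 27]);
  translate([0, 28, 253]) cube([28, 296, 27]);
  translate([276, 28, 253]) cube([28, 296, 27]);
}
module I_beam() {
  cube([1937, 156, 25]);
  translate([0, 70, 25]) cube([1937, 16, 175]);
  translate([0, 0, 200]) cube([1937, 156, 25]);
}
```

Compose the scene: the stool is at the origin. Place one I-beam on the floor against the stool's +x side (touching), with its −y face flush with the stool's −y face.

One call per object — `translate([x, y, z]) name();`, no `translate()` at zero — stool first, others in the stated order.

stool();
translate([304, 0, 0]) I_beam();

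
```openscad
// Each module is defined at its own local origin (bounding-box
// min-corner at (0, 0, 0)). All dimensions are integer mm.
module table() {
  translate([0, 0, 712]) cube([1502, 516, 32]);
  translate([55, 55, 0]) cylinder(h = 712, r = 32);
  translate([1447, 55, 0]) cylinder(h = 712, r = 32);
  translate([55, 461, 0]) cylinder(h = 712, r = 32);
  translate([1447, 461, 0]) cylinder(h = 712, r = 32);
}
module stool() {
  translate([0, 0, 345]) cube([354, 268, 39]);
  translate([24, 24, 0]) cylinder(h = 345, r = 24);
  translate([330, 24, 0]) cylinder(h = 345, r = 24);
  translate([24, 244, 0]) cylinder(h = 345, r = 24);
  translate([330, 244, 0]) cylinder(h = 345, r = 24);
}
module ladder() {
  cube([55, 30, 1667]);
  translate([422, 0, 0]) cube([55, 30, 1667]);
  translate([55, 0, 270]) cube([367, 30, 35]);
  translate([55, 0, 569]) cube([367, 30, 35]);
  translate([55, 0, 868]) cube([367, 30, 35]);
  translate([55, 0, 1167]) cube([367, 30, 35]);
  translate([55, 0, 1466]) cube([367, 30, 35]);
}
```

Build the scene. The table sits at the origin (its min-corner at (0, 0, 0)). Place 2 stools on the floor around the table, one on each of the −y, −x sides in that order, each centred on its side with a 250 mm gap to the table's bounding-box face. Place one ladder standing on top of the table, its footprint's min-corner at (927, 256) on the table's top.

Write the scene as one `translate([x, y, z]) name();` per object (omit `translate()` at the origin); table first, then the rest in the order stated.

table();
translate([574, -518, 0]) stool();
translate([-604, 124, 0]) stool();
translate([927, 256, 744]) ladder();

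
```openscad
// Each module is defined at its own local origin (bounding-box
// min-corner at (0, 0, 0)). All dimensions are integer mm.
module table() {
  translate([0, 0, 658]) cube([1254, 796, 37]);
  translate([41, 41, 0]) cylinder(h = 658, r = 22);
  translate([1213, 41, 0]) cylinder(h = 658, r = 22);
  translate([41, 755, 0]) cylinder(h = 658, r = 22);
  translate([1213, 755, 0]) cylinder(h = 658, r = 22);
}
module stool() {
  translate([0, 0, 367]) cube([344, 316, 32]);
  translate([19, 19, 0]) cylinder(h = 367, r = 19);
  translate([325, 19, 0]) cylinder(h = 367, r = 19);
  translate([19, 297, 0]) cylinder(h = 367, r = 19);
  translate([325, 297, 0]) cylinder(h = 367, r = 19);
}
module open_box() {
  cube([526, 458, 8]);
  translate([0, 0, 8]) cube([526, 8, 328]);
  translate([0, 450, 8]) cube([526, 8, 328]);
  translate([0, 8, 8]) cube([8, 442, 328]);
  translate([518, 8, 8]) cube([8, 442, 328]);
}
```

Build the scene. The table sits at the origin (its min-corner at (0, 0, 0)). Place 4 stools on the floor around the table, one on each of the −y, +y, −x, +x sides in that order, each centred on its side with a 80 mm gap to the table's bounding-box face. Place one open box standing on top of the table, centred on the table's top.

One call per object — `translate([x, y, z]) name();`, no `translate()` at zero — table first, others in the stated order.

table();
translate([455, -396, 0]) stool();
translate([455, 876, 0]) stool();
translate([-424, 240, 0]) stool();
translate([1334, 240, 0]) stool();
translate([364, 169, 695]) open_box();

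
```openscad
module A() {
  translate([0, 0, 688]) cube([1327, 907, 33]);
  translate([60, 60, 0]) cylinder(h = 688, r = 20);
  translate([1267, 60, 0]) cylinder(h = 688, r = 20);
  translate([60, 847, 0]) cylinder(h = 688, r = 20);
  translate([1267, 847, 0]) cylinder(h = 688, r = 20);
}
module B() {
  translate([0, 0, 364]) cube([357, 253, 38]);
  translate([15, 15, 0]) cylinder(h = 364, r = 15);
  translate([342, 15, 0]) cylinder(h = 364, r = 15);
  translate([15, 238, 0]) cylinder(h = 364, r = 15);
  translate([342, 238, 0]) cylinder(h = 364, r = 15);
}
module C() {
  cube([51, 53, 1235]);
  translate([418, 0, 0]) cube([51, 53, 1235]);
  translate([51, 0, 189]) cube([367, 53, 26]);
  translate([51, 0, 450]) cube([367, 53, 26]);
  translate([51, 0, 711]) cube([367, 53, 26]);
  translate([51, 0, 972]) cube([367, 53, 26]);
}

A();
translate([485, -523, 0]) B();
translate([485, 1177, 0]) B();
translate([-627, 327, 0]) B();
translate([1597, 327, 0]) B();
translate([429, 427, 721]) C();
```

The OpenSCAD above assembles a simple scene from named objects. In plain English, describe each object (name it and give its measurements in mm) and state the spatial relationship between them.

A is a table: top 1327 mm (x) × 907 mm (y), 33 mm thick, upper face at z = 721 mm, on four round legs of 40 mm diameter, each leg's bounding box inset 40 mm from the nearest pair of top edges, running from z = 0 to the bottom of the top.

B is a simple wooden stool: a rectangular seat 357 mm (x) by 253 mm (y), 38 mm thick, top face at z = 402 mm, on four round legs, each 30 mm in diameter. The legs rest on z = 0, each leg's axis is inset half a diameter from the nearest pair of seat edges (so the leg's bounding box is flush with the corner).

C is a straight ladder. Two 51×53 mm vertical rails, 1235 mm tall, stand 469 mm apart (outside-to-outside) with their front faces coplanar on the −y side. 4 rungs, each 53 mm deep and 26 mm tall, span between the inner faces of the rails, front faces flush with the rails. The lowest rung's underside is at z = 189 mm and rungs are spaced 261 mm apart (underside to underside).

Four stools sit around the table at the −y, +y, −x, +x sides. The ladder is on top of the table, centred.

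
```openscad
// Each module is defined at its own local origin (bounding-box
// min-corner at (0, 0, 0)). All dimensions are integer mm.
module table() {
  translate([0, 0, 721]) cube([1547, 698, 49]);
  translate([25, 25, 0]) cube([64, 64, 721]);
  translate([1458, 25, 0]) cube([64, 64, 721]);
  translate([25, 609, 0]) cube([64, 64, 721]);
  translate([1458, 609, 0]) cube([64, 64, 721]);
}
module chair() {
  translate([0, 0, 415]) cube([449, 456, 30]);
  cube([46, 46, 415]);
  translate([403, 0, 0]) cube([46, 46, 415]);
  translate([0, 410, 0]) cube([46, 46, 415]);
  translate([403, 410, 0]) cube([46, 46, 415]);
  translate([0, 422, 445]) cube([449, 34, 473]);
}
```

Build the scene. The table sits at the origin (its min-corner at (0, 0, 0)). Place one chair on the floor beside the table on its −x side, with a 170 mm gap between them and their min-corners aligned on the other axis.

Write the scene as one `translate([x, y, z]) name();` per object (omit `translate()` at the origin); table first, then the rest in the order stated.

table();
translate([-619, 0, 0]) chair();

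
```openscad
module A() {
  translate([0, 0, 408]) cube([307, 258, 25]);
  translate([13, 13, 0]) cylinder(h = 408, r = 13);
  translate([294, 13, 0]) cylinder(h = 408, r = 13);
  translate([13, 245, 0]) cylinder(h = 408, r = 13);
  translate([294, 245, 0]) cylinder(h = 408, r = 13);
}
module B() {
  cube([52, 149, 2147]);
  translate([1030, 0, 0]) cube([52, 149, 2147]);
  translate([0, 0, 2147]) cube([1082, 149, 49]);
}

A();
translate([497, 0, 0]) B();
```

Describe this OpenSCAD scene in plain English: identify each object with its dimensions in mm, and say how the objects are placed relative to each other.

A is a four-legged stool. The seat is a 307×258×25 mm slab whose top surface is at z = 433 mm; four round legs, each 26 mm in diameter, run from the floor (z = 0) to the underside of the seat, each leg's axis is inset half a diameter from the nearest pair of seat edges (so the leg's bounding box is flush with the corner).

B is a door frame. The clear opening is 978 mm wide and 2147 mm high. Two 52 mm wide jambs, 149 mm deep, stand either side of the opening from the floor to the top of the opening. A 49 mm thick head sits across the top of both jambs, spanning the full outside width of the frame.

The door frame is on the floor beside the stool on its +x side.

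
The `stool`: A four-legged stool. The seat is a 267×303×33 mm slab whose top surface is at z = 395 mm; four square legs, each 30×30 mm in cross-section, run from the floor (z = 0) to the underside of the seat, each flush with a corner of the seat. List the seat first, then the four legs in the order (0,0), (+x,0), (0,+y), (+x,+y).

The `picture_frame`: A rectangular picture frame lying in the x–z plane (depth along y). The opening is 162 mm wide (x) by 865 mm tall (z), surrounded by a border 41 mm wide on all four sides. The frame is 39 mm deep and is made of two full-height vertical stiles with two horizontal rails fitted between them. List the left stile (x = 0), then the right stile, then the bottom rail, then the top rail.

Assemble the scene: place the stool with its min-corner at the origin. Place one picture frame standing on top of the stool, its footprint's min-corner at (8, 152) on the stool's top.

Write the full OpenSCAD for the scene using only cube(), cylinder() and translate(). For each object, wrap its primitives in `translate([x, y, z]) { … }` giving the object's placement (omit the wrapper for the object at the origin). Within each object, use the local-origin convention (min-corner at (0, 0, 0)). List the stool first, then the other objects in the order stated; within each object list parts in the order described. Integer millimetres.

translate([0, 0, 362]) cube([267, 303, 33]);
cube([30, 30, 362]);
translate([237, 0, 0]) cube([30, 30, 362]);
translate([0, 273, 0]) cube([30, 30, 362]);
translate([237, 273, 0]) cube([30, 30, 362]);
translate([8, 152, 395]) {
  cube([41, 39, 947]);
  translate([203, 0, 0]) cube([41, 39, 947]);
  translate([41, 0, 0]) cube([162, 39, 41]);
  translate([41, 0, 906]) cube([162, 39, 41]);
}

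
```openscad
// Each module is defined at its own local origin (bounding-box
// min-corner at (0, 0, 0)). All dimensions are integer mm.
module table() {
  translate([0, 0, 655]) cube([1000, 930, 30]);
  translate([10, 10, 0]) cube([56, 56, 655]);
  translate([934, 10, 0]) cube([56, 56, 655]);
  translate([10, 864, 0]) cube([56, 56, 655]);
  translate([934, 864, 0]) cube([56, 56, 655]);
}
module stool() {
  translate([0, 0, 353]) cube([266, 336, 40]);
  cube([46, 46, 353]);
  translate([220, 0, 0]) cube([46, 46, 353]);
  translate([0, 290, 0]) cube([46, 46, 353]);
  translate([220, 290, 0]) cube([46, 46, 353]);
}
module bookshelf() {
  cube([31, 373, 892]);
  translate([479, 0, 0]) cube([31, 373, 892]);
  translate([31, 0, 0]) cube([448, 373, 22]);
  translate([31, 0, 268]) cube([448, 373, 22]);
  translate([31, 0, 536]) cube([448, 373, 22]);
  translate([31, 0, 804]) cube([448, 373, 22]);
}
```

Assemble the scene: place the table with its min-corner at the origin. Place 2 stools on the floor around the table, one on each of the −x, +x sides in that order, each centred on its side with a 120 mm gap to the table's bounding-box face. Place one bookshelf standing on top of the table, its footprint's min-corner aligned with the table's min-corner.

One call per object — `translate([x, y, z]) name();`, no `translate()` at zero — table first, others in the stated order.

table();
translate([-386, 297, 0]) stool();
translate([1120, 297, 0]) stool();
translate([0, 0, 685]) bookshelf();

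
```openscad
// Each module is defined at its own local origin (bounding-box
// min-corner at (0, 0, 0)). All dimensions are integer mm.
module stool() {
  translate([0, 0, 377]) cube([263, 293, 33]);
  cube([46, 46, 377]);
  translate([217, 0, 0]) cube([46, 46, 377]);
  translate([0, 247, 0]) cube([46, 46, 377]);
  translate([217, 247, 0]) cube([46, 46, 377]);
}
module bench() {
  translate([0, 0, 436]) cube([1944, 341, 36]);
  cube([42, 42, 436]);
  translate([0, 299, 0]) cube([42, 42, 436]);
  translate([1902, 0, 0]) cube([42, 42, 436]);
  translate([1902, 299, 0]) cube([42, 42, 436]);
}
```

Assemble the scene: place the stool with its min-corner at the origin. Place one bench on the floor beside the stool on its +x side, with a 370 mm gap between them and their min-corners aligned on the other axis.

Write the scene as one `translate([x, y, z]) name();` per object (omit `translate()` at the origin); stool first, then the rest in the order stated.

stool();
translate([633, 0, 0]) bench();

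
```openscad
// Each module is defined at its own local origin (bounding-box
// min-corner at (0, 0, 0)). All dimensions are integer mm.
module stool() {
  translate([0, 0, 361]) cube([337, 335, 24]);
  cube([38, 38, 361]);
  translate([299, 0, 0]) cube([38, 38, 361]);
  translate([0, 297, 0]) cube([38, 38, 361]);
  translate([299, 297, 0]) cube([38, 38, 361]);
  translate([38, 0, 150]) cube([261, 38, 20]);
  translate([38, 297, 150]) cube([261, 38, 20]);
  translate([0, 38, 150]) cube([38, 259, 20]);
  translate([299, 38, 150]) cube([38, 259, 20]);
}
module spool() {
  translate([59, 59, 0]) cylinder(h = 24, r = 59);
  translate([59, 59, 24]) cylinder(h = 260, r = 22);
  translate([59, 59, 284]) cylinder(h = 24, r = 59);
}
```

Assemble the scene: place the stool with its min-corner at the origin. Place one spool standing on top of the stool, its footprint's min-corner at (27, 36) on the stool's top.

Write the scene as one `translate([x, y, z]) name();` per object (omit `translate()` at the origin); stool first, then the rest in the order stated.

stool();
translate([27, 36, 385]) spool();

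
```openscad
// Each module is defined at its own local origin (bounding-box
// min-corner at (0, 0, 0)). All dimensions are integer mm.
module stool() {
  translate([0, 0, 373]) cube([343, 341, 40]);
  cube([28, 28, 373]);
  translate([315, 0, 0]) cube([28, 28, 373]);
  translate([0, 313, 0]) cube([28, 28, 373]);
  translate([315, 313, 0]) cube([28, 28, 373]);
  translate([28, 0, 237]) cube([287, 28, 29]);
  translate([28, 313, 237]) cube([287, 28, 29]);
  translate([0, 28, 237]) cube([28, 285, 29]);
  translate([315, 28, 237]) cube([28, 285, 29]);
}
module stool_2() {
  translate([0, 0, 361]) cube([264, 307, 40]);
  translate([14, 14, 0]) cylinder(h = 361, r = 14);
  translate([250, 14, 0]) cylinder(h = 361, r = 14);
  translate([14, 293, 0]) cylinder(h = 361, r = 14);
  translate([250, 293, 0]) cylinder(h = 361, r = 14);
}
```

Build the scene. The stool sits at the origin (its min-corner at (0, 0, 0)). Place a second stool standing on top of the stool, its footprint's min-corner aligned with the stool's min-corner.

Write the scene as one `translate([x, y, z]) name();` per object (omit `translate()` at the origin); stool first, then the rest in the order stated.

stool();
translate([0, 0, 413]) stool_2();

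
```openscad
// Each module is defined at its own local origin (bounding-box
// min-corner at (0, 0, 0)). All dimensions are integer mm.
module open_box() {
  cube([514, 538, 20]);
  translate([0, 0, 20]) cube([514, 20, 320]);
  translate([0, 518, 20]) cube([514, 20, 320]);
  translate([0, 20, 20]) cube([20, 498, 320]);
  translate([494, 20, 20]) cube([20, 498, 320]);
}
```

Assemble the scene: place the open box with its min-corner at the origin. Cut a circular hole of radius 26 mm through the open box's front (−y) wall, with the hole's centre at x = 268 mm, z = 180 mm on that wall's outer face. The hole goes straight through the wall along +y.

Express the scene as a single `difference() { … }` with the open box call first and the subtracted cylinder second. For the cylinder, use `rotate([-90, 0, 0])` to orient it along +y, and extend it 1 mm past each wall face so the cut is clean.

difference() {
  open_box();
  translate([268, -1, 180]) rotate([-90, 0, 0]) cylinder(h = 22, r = 26);
}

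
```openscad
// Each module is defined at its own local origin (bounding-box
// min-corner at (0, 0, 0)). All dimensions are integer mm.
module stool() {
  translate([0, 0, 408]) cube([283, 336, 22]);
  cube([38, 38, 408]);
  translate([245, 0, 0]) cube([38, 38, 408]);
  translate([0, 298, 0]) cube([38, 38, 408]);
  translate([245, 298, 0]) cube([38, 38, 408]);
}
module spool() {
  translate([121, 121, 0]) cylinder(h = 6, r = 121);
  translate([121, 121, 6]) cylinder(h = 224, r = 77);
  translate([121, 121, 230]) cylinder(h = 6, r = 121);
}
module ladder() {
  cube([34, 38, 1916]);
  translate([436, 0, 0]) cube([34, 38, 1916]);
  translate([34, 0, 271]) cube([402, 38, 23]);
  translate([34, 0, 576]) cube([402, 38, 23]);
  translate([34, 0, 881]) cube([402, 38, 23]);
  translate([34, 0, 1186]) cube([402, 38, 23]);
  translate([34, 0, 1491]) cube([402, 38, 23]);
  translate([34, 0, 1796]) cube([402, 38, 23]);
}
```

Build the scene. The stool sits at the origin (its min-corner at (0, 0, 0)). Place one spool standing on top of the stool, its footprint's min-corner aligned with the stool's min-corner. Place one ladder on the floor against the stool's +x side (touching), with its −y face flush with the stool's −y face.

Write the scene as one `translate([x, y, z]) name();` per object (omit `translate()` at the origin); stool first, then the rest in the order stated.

stool();
translate([0, 0, 430]) spool();
translate([283, 0, 0]) ladder();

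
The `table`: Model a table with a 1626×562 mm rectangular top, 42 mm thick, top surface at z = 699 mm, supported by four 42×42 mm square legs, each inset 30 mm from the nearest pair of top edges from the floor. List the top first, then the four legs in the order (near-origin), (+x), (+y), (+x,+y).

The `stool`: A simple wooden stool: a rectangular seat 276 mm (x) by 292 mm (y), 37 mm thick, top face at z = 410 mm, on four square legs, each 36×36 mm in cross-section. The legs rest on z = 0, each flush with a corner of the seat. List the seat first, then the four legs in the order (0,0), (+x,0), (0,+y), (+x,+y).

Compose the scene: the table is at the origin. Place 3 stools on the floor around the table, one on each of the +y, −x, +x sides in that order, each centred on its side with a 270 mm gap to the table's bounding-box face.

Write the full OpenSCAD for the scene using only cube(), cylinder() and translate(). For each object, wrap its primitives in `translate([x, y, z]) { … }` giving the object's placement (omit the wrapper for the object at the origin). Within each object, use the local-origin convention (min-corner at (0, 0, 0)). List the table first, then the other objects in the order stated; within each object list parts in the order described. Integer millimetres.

translate([0, 0, 657]) cube([1626, 562, 42]);
translate([30, 30, 0]) cube([42, 42, 657]);
translate([1554, 30, 0]) cube([42, 42, 657]);
translate([30, 490, 0]) cube([42, 42, 657]);
translate([1554, 490, 0]) cube([42, 42, 657]);
translate([675, 832, 0]) {
  translate([0, 0, 373]) cube([276, 292, 37]);
  cube([36, 36, 373]);
  translate([240, 0, 0]) cube([36, 36, 373]);
  translate([0, 256, 0]) cube([36, 36, 373]);
  translate([240, 256, 0]) cube([36, 36, 373]);
}
translate([-546, 135, 0]) {
  translate([0, 0, 373]) cube([276, 292, 37]);
  cube([36, 36, 373]);
  translate([240, 0, 0]) cube([36, 36, 373]);
  translate([0, 256, 0]) cube([36, 36, 373]);
  translate([240, 256, 0]) cube([36, 36, 373]);
}
translate([1896, 135, 0]) {
  translate([0, 0, 373]) cube([276, 292, 37]);
  cube([36, 36, 373]);
  translate([240, 0, 0]) cube([36, 36, 373]);
  translate([0, 256, 0]) cube([36, 36, 373]);
  translate([240, 256, 0]) cube([36, 36, 373]);
}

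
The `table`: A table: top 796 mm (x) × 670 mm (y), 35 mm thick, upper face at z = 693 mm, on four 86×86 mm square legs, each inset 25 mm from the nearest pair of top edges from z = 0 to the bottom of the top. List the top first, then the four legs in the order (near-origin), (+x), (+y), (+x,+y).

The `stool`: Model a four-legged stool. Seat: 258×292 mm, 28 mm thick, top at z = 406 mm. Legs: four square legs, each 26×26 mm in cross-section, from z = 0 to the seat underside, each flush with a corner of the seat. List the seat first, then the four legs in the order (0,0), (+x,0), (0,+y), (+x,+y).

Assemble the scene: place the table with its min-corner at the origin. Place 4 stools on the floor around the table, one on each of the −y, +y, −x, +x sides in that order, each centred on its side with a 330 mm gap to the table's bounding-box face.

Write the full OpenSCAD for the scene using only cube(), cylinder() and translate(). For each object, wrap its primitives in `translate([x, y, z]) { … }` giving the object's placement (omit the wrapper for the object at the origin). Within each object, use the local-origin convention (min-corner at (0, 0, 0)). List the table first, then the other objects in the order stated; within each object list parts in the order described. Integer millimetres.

translate([0, 0, 658]) cube([796, 670, 35]);
translate([25, 25, 0]) cube([86, 86, 658]);
translate([685, 25, 0]) cube([86, 86, 658]);
translate([25, 559, 0]) cube([86, 86, 658]);
translate([685, 559, 0]) cube([86, 86, 658]);
translate([269, -622, 0]) {
  translate([0, 0, 378]) cube([258, 292, 28]);
  cube([26, 26, 378]);
  translate([232, 0, 0]) cube([26, 26, 378]);
  translate([0, 266, 0]) cube([26, 26, 378]);
  translate([232, 266, 0]) cube([26, 26, 378]);
}
translate([269, 1000, 0]) {
  translate([0, 0, 378]) cube([258, 292, 28]);
  cube([26, 26, 378]);
  translate([232, 0, 0]) cube([26, 26, 378]);
  translate([0, 266, 0]) cube([26, 26, 378]);
  translate([232, 266, 0]) cube([26, 26, 378]);
}
translate([-588, 189, 0]) {
  translate([0, 0, 378]) cube([258, 292, 28]);
  cube([26, 26, 378]);
  translate([232, 0, 0]) cube([26, 26, 378]);
  translate([0, 266, 0]) cube([26, 26, 378]);
  translate([232, 266, 0]) cube([26, 26, 378]);
}
translate([1126, 189, 0]) {
  translate([0, 0, 378]) cube([258, 292, 28]);
  cube([26, 26, 378]);
  translate([232, 0, 0]) cube([26, 26, 378]);
  translate([0, 266, 0]) cube([26, 26, 378]);
  translate([232, 266, 0]) cube([26, 26, 378]);
}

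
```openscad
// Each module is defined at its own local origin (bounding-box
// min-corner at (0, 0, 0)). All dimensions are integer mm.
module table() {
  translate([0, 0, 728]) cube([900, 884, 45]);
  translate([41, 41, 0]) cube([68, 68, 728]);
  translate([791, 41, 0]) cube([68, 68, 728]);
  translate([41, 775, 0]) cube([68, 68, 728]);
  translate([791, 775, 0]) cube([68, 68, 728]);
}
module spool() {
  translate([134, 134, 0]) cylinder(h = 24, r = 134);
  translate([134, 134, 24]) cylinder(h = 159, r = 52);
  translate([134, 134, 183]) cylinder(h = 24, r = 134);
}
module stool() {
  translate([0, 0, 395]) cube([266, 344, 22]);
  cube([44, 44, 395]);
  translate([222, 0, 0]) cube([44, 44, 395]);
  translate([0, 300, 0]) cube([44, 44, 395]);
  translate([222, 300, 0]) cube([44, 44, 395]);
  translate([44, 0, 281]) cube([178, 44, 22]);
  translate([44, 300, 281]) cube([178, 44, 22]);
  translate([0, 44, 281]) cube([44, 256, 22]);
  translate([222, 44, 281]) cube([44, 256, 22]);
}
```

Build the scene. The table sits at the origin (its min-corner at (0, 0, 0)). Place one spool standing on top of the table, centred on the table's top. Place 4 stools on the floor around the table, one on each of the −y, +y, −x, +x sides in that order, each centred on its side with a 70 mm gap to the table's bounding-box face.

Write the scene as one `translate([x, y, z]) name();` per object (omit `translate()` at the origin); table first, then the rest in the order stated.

table();
translate([316, 308, 773]) spool();
translate([317, -414, 0]) stool();
translate([317, 954, 0]) stool();
translate([-336, 270, 0]) stool();
translate([970, 270, 0]) stool();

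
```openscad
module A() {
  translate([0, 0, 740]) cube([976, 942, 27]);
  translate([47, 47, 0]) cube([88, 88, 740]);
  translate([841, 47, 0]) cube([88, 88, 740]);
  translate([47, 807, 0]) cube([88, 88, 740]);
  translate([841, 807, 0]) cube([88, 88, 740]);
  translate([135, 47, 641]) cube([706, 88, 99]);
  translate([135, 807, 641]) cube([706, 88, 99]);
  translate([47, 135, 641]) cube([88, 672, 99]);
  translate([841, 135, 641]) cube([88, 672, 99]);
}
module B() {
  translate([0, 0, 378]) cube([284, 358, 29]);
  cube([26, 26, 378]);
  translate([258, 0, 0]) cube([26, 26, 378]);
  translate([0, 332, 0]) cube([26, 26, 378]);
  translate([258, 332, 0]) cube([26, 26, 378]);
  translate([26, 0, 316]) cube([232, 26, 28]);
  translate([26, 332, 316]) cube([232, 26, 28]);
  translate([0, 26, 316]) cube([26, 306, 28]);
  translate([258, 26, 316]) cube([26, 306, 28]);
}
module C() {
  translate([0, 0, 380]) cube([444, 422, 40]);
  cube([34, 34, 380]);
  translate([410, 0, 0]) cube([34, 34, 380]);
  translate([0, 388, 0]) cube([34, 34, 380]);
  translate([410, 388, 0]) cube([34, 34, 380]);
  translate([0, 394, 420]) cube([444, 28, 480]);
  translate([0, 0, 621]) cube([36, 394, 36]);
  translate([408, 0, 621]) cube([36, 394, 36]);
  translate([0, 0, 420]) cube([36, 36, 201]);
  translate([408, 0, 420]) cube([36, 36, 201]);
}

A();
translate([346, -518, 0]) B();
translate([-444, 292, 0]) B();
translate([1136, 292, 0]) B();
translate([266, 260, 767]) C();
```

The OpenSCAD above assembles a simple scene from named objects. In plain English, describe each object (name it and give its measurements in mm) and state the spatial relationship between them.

A is a rectangular dining table. The top is 976×942×27 mm with its upper surface at z = 767 mm. It stands on four 88×88 mm square legs, each inset 47 mm from the nearest pair of top edges, running from the floor to the underside of the top. Four apron rails, 88 mm thick and 99 mm tall, run between adjacent legs with their top edges flush with the underside of the top and their outer faces flush with the legs' outer faces.

B is a four-legged stool. The seat is a 284×358×29 mm slab whose top surface is at z = 407 mm; four square legs, each 26×26 mm in cross-section, run from the floor (z = 0) to the underside of the seat, each flush with a corner of the seat. Four stretchers, 26 mm wide and 28 mm tall, connect adjacent legs with their undersides at z = 316 mm, each running between the inner faces of the legs it joins and aligned with the legs' outer faces on the other axis.

C is a chair: 444×422 mm seat, 40 mm thick, top at z = 420 mm, on four 34 mm square corner legs flush with the seat edges. A 28 mm thick backrest slab spans the full seat width, extending 480 mm above the seat top, its back face flush with the seat's +y edge. Two armrests of 36×36 mm section run along each side from the seat's front edge to the front of the backrest, top faces 237 mm above the seat top and outer faces flush with the seat's x-edges; a 36×36 mm post under the front of each armrest stands on the seat at the front corner.

Three stools sit around the table at the −y, −x, +x sides. The chair is on top of the table, centred.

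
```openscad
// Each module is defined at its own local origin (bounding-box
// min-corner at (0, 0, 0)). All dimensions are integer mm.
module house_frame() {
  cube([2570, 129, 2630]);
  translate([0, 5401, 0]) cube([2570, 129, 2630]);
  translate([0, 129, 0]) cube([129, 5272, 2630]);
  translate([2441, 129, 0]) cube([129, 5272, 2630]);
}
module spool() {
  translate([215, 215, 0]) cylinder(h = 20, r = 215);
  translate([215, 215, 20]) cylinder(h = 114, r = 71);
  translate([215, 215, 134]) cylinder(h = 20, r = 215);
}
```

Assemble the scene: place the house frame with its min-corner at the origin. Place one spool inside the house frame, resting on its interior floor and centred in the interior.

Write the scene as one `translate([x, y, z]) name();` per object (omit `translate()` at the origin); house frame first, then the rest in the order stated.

house_frame();
translate([1070, 2550, 0]) spool();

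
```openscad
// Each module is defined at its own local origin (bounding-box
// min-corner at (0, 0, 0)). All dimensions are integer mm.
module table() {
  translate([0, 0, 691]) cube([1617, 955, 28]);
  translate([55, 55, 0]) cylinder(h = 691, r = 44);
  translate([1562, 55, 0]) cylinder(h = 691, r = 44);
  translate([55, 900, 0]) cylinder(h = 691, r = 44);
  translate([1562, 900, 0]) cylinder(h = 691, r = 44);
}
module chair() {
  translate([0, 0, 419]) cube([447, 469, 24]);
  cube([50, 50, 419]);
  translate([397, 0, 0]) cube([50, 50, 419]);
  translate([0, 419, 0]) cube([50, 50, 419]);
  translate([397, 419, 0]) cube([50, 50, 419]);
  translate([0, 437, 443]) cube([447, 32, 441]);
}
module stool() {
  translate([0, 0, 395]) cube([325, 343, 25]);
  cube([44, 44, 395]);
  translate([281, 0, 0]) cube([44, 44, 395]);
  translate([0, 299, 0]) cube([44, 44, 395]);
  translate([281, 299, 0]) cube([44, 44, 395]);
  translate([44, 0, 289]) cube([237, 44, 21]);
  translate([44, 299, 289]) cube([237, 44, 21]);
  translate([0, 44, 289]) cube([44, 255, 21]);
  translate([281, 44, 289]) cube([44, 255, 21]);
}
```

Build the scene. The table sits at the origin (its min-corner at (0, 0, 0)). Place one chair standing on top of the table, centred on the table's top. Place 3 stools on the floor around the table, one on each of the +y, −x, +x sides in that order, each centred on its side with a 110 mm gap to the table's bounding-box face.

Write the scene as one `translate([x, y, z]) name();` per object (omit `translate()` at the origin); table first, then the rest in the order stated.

table();
translate([585, 243, 719]) chair();
translate([646, 1065, 0]) stool();
translate([-435, 306, 0]) stool();
translate([1727, 306, 0]) stool();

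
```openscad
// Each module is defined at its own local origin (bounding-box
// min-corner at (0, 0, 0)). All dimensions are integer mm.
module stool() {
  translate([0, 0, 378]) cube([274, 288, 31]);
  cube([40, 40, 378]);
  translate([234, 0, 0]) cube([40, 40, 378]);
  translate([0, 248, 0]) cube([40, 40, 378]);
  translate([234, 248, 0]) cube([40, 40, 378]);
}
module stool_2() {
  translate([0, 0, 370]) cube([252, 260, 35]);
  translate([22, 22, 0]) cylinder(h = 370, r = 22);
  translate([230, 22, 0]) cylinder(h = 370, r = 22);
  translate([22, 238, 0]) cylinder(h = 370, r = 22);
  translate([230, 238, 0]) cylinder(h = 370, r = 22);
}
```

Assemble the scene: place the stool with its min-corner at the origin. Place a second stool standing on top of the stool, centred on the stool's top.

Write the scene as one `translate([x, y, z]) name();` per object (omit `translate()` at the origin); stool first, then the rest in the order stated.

stool();
translate([11, 14, 409]) stool_2();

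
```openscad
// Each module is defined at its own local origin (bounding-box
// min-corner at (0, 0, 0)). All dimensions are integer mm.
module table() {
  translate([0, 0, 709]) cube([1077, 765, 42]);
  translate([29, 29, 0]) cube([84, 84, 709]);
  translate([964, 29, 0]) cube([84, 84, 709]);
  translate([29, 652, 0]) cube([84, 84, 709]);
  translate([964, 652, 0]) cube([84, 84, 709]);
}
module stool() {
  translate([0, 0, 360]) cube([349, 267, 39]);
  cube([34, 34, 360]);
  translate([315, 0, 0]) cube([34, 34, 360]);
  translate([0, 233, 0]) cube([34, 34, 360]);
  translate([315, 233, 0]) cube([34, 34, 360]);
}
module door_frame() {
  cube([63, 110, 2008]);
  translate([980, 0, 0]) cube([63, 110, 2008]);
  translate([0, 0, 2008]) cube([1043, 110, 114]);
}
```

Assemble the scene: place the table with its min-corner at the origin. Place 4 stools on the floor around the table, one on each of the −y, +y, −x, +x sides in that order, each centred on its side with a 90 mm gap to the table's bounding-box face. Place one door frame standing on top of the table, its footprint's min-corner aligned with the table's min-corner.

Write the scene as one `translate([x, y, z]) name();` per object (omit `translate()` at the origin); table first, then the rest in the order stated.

table();
translate([364, -357, 0]) stool();
translate([364, 855, 0]) stool();
translate([-439, 249, 0]) stool();
translate([1167, 249, 0]) stool();
translate([0, 0, 751]) door_frame();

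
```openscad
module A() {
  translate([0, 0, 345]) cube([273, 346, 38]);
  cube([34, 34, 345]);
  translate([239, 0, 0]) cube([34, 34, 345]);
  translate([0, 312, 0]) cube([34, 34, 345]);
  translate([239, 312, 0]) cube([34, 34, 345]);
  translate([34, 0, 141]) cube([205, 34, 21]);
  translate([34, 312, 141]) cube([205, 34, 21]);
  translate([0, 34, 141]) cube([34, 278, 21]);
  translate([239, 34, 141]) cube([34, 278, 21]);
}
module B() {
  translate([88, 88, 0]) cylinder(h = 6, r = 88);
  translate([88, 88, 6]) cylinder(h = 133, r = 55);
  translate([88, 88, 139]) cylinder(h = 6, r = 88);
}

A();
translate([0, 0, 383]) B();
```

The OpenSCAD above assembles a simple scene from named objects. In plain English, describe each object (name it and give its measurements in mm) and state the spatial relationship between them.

A is a four-legged stool. The seat is 273×346 mm, 38 mm thick, top at z = 383 mm. It stands on four square legs, each 34×34 mm in cross-section, from z = 0 to the seat underside, each flush with a corner of the seat. Four stretchers, 34 mm wide and 21 mm tall, connect adjacent legs with their undersides at z = 141 mm, each running between the inner faces of the legs it joins and aligned with the legs' outer faces on the other axis.

B is a spool: two coaxial disc flanges of radius 88 mm and thickness 6 mm, joined by a core cylinder of radius 55 mm and height 133 mm. The lower flange rests on z = 0 and the three cylinders share a vertical axis.

The spool is on top of the stool.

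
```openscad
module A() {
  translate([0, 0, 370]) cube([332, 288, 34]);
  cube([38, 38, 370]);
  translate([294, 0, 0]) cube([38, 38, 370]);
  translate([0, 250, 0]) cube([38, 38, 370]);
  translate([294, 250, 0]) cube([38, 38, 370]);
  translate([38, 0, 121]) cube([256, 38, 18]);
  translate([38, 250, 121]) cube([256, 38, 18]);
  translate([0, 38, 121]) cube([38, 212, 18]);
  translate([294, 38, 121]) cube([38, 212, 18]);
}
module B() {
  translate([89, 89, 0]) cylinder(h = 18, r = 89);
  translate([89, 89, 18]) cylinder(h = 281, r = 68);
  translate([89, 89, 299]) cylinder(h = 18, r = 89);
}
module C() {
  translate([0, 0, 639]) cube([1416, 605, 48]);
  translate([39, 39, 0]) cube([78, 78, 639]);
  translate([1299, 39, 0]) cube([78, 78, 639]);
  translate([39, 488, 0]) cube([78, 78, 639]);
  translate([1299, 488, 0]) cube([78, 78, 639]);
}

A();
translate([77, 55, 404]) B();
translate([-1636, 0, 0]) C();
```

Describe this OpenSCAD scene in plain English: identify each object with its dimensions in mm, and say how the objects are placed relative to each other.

A is a four-legged stool. The seat is a 332×288×34 mm slab whose top surface is at z = 404 mm; four square legs, each 38×38 mm in cross-section, run from the floor (z = 0) to the underside of the seat, each flush with a corner of the seat. Four stretchers, 38 mm wide and 18 mm tall, connect adjacent legs with their undersides at z = 121 mm, each running between the inner faces of the legs it joins and aligned with the legs' outer faces on the other axis.

B is a spool: two coaxial disc flanges of radius 89 mm and thickness 18 mm, joined by a core cylinder of radius 68 mm and height 281 mm. The lower flange rests on z = 0 and the three cylinders share a vertical axis.

C is a rectangular dining table. The top is 1416×605×48 mm with its upper surface at z = 687 mm. It stands on four 78×78 mm square legs, each inset 39 mm from the nearest pair of top edges, running from the floor to the underside of the top.

The spool is on top of the stool, centred. The table is on the floor beside the stool on its −x side.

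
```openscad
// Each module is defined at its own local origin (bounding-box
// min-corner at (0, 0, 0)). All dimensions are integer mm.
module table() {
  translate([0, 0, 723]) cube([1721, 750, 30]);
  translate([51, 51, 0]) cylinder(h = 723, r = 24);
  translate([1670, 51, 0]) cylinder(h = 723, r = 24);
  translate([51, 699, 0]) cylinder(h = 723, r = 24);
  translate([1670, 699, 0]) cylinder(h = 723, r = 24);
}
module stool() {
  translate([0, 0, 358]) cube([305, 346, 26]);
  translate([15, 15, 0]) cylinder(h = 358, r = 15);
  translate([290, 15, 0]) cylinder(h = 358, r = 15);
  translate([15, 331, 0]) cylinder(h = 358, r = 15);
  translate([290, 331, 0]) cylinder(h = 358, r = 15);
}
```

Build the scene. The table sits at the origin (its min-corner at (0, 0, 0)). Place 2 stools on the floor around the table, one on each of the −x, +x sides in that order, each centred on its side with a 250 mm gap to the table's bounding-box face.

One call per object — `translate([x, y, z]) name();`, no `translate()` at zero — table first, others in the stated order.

table();
translate([-555, 202, 0]) stool();
translate([1971, 202, 0]) stool();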